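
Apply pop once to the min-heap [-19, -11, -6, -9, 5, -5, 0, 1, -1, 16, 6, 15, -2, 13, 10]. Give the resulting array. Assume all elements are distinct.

[-11, -9, -6, -1, 5, -5, 0, 1, 10, 16, 6, 15, -2, 13]

remove root -19; move last element 10 to root → [10, -11, -6, -9, 5, -5, 0, 1, -1, 16, 6, 15, -2, 13]
10 vs smaller child -11 at index 1, swap → [-11, 10, -6, -9, 5, -5, 0, 1, -1, 16, 6, 15, -2, 13]
10 vs smaller child -9 at index 3, swap → [-11, -9, -6, 10, 5, -5, 0, 1, -1, 16, 6, 15, -2, 13]
10 vs smaller child -1 at index 8, swap → [-11, -9, -6, -1, 5, -5, 0, 1, 10, 16, 6, 15, -2, 13]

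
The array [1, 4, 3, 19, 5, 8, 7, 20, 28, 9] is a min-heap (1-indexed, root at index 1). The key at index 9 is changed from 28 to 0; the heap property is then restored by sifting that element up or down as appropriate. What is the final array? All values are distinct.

set index 9 from 28 to 0 → [1, 4, 3, 19, 5, 8, 7, 20, 0, 9]
0 < parent 19 at index 4, swap → [1, 4, 3, 0, 5, 8, 7, 20, 19, 9]
0 < parent 4 at index 2, swap → [1, 0, 3, 4, 5, 8, 7, 20, 19, 9]
0 < parent 1 at index 1, swap → [0, 1, 3, 4, 5, 8, 7, 20, 19, 9]

[0, 1, 3, 4, 5, 8, 7, 20, 19, 9]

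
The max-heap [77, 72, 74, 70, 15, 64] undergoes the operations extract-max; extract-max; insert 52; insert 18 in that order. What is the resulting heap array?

extract-max → returns 77:
  remove root 77; move last element 64 to root → [64, 72, 74, 70, 15]
  64 vs larger child 74 at index 2, swap → [74, 72, 64, 70, 15]
extract-max → returns 74:
  remove root 74; move last element 15 to root → [15, 72, 64, 70]
  15 vs larger child 72 at index 1, swap → [72, 15, 64, 70]
  15 vs only child 70 at index 3, swap → [72, 70, 64, 15]
insert 52:
  append 52 at index 4 → [72, 70, 64, 15, 52] (no swap needed)
insert 18:
  append 18 at index 5 → [72, 70, 64, 15, 52, 18] (no swap needed)

[72, 70, 64, 15, 52, 18]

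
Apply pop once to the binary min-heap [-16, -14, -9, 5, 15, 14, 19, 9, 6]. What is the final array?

remove root -16; move last element 6 to root → [6, -14, -9, 5, 15, 14, 19, 9]
6 vs smaller child -14 at index 1, swap → [-14, 6, -9, 5, 15, 14, 19, 9]
6 vs smaller child 5 at index 3, swap → [-14, 5, -9, 6, 15, 14, 19, 9]

[-14, 5, -9, 6, 15, 14, 19, 9]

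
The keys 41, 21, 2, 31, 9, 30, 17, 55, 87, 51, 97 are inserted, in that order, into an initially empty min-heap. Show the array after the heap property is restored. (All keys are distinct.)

[2, 9, 17, 41, 31, 30, 21, 55, 87, 51, 97]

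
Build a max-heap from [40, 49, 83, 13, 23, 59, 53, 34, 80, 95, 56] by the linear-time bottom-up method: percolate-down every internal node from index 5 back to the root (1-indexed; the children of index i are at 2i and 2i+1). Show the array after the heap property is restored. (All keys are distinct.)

[95, 80, 83, 40, 56, 59, 53, 34, 13, 23, 49]

sift down from index 5:
  23 vs larger child 95 at index 10, swap → [40, 49, 83, 13, 95, 59, 53, 34, 80, 23, 56]
sift down from index 4:
  13 vs larger child 80 at index 9, swap → [40, 49, 83, 80, 95, 59, 53, 34, 13, 23, 56]
sift down from index 3: already satisfies heap property
sift down from index 2:
  49 vs larger child 95 at index 5, swap → [40, 95, 83, 80, 49, 59, 53, 34, 13, 23, 56]
  49 vs larger child 56 at index 11, swap → [40, 95, 83, 80, 56, 59, 53, 34, 13, 23, 49]
sift down from index 1:
  40 vs larger child 95 at index 2, swap → [95, 40, 83, 80, 56, 59, 53, 34, 13, 23, 49]
  40 vs larger child 80 at index 4, swap → [95, 80, 83, 40, 56, 59, 53, 34, 13, 23, 49]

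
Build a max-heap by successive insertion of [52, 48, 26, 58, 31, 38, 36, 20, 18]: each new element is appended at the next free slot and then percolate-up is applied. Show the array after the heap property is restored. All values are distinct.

Insert 52:
  append 52 at index 0 → [52] (no swap needed)
Insert 48:
  append 48 at index 1 → [52, 48] (no swap needed)
Insert 26:
  append 26 at index 2 → [52, 48, 26] (no swap needed)
Insert 58:
  append 58 at index 3 → [52, 48, 26, 58]
  58 > parent 48 at index 1, swap → [52, 58, 26, 48]
  58 > parent 52 at index 0, swap → [58, 52, 26, 48]
Insert 31:
  append 31 at index 4 → [58, 52, 26, 48, 31] (no swap needed)
Insert 38:
  append 38 at index 5 → [58, 52, 26, 48, 31, 38]
  38 > parent 26 at index 2, swap → [58, 52, 38, 48, 31, 26]
Insert 36:
  append 36 at index 6 → [58, 52, 38, 48, 31, 26, 36] (no swap needed)
Insert 20:
  append 20 at index 7 → [58, 52, 38, 48, 31, 26, 36, 20] (no swap needed)
Insert 18:
  append 18 at index 8 → [58, 52, 38, 48, 31, 26, 36, 20, 18] (no swap needed)

[58, 52, 38, 48, 31, 26, 36, 20, 18]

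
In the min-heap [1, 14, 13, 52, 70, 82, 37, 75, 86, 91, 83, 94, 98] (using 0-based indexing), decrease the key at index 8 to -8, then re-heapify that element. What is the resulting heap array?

[-8, 1, 13, 14, 70, 82, 37, 75, 52, 91, 83, 94, 98]

set index 8 from 86 to -8 → [1, 14, 13, 52, 70, 82, 37, 75, -8, 91, 83, 94, 98]
-8 < parent 52 at index 3, swap → [1, 14, 13, -8, 70, 82, 37, 75, 52, 91, 83, 94, 98]
-8 < parent 14 at index 1, swap → [1, -8, 13, 14, 70, 82, 37, 75, 52, 91, 83, 94, 98]
-8 < parent 1 at index 0, swap → [-8, 1, 13, 14, 70, 82, 37, 75, 52, 91, 83, 94, 98]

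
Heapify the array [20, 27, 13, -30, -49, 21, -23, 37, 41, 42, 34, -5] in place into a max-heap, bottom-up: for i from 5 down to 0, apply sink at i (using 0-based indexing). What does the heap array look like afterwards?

[42, 41, 21, 37, 34, 13, -23, 20, -30, -49, 27, -5]

sift down from index 5: already satisfies heap property
sift down from index 4:
  -49 vs larger child 42 at index 9, swap → [20, 27, 13, -30, 42, 21, -23, 37, 41, -49, 34, -5]
sift down from index 3:
  -30 vs larger child 41 at index 8, swap → [20, 27, 13, 41, 42, 21, -23, 37, -30, -49, 34, -5]
sift down from index 2:
  13 vs larger child 21 at index 5, swap → [20, 27, 21, 41, 42, 13, -23, 37, -30, -49, 34, -5]
sift down from index 1:
  27 vs larger child 42 at index 4, swap → [20, 42, 21, 41, 27, 13, -23, 37, -30, -49, 34, -5]
  27 vs larger child 34 at index 10, swap → [20, 42, 21, 41, 34, 13, -23, 37, -30, -49, 27, -5]
sift down from index 0:
  20 vs larger child 42 at index 1, swap → [42, 20, 21, 41, 34, 13, -23, 37, -30, -49, 27, -5]
  20 vs larger child 41 at index 3, swap → [42, 41, 21, 20, 34, 13, -23, 37, -30, -49, 27, -5]
  20 vs larger child 37 at index 7, swap → [42, 41, 21, 37, 34, 13, -23, 20, -30, -49, 27, -5]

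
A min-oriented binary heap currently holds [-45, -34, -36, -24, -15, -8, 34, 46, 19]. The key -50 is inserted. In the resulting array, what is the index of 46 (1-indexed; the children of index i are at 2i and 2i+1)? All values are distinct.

8

append -50 at index 10 → [-45, -34, -36, -24, -15, -8, 34, 46, 19, -50]
-50 < parent -15 at index 5, swap → [-45, -34, -36, -24, -50, -8, 34, 46, 19, -15]
-50 < parent -34 at index 2, swap → [-45, -50, -36, -24, -34, -8, 34, 46, 19, -15]
-50 < parent -45 at index 1, swap → [-50, -45, -36, -24, -34, -8, 34, 46, 19, -15]
resulting array: [-50, -45, -36, -24, -34, -8, 34, 46, 19, -15]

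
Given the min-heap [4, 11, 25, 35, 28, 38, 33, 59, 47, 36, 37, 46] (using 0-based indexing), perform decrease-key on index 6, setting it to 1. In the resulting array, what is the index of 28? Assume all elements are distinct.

set index 6 from 33 to 1 → [4, 11, 25, 35, 28, 38, 1, 59, 47, 36, 37, 46]
1 < parent 25 at index 2, swap → [4, 11, 1, 35, 28, 38, 25, 59, 47, 36, 37, 46]
1 < parent 4 at index 0, swap → [1, 11, 4, 35, 28, 38, 25, 59, 47, 36, 37, 46]
resulting array: [1, 11, 4, 35, 28, 38, 25, 59, 47, 36, 37, 46]

4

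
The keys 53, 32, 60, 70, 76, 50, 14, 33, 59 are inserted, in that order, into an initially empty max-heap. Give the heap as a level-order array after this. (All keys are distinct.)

[76, 70, 53, 59, 60, 50, 14, 32, 33]

Insert 53:
  append 53 at index 0 → [53] (no swap needed)
Insert 32:
  append 32 at index 1 → [53, 32] (no swap needed)
Insert 60:
  append 60 at index 2 → [53, 32, 60]
  60 > parent 53 at index 0, swap → [60, 32, 53]
Insert 70:
  append 70 at index 3 → [60, 32, 53, 70]
  70 > parent 32 at index 1, swap → [60, 70, 53, 32]
  70 > parent 60 at index 0, swap → [70, 60, 53, 32]
Insert 76:
  append 76 at index 4 → [70, 60, 53, 32, 76]
  76 > parent 60 at index 1, swap → [70, 76, 53, 32, 60]
  76 > parent 70 at index 0, swap → [76, 70, 53, 32, 60]
Insert 50:
  append 50 at index 5 → [76, 70, 53, 32, 60, 50] (no swap needed)
Insert 14:
  append 14 at index 6 → [76, 70, 53, 32, 60, 50, 14] (no swap needed)
Insert 33:
  append 33 at index 7 → [76, 70, 53, 32, 60, 50, 14, 33]
  33 > parent 32 at index 3, swap → [76, 70, 53, 33, 60, 50, 14, 32]
Insert 59:
  append 59 at index 8 → [76, 70, 53, 33, 60, 50, 14, 32, 59]
  59 > parent 33 at index 3, swap → [76, 70, 53, 59, 60, 50, 14, 32, 33]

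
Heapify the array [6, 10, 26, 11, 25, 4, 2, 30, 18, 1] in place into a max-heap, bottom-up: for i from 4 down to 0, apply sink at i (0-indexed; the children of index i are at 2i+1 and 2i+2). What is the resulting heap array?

[30, 25, 26, 18, 6, 4, 2, 11, 10, 1]

sift down from index 4: already satisfies heap property
sift down from index 3:
  11 vs larger child 30 at index 7, swap → [6, 10, 26, 30, 25, 4, 2, 11, 18, 1]
sift down from index 2: already satisfies heap property
sift down from index 1:
  10 vs larger child 30 at index 3, swap → [6, 30, 26, 10, 25, 4, 2, 11, 18, 1]
  10 vs larger child 18 at index 8, swap → [6, 30, 26, 18, 25, 4, 2, 11, 10, 1]
sift down from index 0:
  6 vs larger child 30 at index 1, swap → [30, 6, 26, 18, 25, 4, 2, 11, 10, 1]
  6 vs larger child 25 at index 4, swap → [30, 25, 26, 18, 6, 4, 2, 11, 10, 1]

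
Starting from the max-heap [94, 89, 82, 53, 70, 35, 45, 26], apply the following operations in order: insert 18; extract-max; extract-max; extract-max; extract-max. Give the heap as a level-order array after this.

insert 18:
  append 18 at index 8 → [94, 89, 82, 53, 70, 35, 45, 26, 18] (no swap needed)
extract-max → returns 94:
  remove root 94; move last element 18 to root → [18, 89, 82, 53, 70, 35, 45, 26]
  18 vs larger child 89 at index 1, swap → [89, 18, 82, 53, 70, 35, 45, 26]
  18 vs larger child 70 at index 4, swap → [89, 70, 82, 53, 18, 35, 45, 26]
extract-max → returns 89:
  remove root 89; move last element 26 to root → [26, 70, 82, 53, 18, 35, 45]
  26 vs larger child 82 at index 2, swap → [82, 70, 26, 53, 18, 35, 45]
  26 vs larger child 45 at index 6, swap → [82, 70, 45, 53, 18, 35, 26]
extract-max → returns 82:
  remove root 82; move last element 26 to root → [26, 70, 45, 53, 18, 35]
  26 vs larger child 70 at index 1, swap → [70, 26, 45, 53, 18, 35]
  26 vs larger child 53 at index 3, swap → [70, 53, 45, 26, 18, 35]
extract-max → returns 70:
  remove root 70; move last element 35 to root → [35, 53, 45, 26, 18]
  35 vs larger child 53 at index 1, swap → [53, 35, 45, 26, 18]

[53, 35, 45, 26, 18]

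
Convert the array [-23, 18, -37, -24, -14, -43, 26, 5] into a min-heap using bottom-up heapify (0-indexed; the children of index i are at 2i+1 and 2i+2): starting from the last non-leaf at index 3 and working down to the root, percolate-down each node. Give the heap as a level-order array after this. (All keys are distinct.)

[-43, -24, -37, 5, -14, -23, 26, 18]

sift down from index 3: already satisfies heap property
sift down from index 2:
  -37 vs smaller child -43 at index 5, swap → [-23, 18, -43, -24, -14, -37, 26, 5]
sift down from index 1:
  18 vs smaller child -24 at index 3, swap → [-23, -24, -43, 18, -14, -37, 26, 5]
  18 vs only child 5 at index 7, swap → [-23, -24, -43, 5, -14, -37, 26, 18]
sift down from index 0:
  -23 vs smaller child -43 at index 2, swap → [-43, -24, -23, 5, -14, -37, 26, 18]
  -23 vs smaller child -37 at index 5, swap → [-43, -24, -37, 5, -14, -23, 26, 18]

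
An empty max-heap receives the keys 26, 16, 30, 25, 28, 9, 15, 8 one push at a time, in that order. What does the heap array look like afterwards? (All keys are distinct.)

[30, 28, 26, 16, 25, 9, 15, 8]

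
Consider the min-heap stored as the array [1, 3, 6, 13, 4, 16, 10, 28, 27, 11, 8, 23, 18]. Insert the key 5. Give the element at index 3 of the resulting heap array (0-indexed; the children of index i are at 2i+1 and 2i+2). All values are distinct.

append 5 at index 13 → [1, 3, 6, 13, 4, 16, 10, 28, 27, 11, 8, 23, 18, 5]
5 < parent 10 at index 6, swap → [1, 3, 6, 13, 4, 16, 5, 28, 27, 11, 8, 23, 18, 10]
5 < parent 6 at index 2, swap → [1, 3, 5, 13, 4, 16, 6, 28, 27, 11, 8, 23, 18, 10]
resulting array: [1, 3, 5, 13, 4, 16, 6, 28, 27, 11, 8, 23, 18, 10]

13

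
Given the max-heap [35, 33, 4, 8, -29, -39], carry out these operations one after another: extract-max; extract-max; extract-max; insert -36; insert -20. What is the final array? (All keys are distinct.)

extract-max → returns 35:
  remove root 35; move last element -39 to root → [-39, 33, 4, 8, -29]
  -39 vs larger child 33 at index 1, swap → [33, -39, 4, 8, -29]
  -39 vs larger child 8 at index 3, swap → [33, 8, 4, -39, -29]
extract-max → returns 33:
  remove root 33; move last element -29 to root → [-29, 8, 4, -39]
  -29 vs larger child 8 at index 1, swap → [8, -29, 4, -39]
extract-max → returns 8:
  remove root 8; move last element -39 to root → [-39, -29, 4]
  -39 vs larger child 4 at index 2, swap → [4, -29, -39]
insert -36:
  append -36 at index 3 → [4, -29, -39, -36] (no swap needed)
insert -20:
  append -20 at index 4 → [4, -29, -39, -36, -20]
  -20 > parent -29 at index 1, swap → [4, -20, -39, -36, -29]

[4, -20, -39, -36, -29]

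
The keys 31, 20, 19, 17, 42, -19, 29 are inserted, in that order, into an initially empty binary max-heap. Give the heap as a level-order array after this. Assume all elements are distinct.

[42, 31, 29, 17, 20, -19, 19]

Insert 31:
  append 31 at index 0 → [31] (no swap needed)
Insert 20:
  append 20 at index 1 → [31, 20] (no swap needed)
Insert 19:
  append 19 at index 2 → [31, 20, 19] (no swap needed)
Insert 17:
  append 17 at index 3 → [31, 20, 19, 17] (no swap needed)
Insert 42:
  append 42 at index 4 → [31, 20, 19, 17, 42]
  42 > parent 20 at index 1, swap → [31, 42, 19, 17, 20]
  42 > parent 31 at index 0, swap → [42, 31, 19, 17, 20]
Insert -19:
  append -19 at index 5 → [42, 31, 19, 17, 20, -19] (no swap needed)
Insert 29:
  append 29 at index 6 → [42, 31, 19, 17, 20, -19, 29]
  29 > parent 19 at index 2, swap → [42, 31, 29, 17, 20, -19, 19]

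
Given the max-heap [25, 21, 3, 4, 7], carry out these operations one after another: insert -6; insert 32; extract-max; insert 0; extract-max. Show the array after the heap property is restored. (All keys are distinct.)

[21, 7, 3, 4, 0, -6]

insert -6:
  append -6 at index 5 → [25, 21, 3, 4, 7, -6] (no swap needed)
insert 32:
  append 32 at index 6 → [25, 21, 3, 4, 7, -6, 32]
  32 > parent 3 at index 2, swap → [25, 21, 32, 4, 7, -6, 3]
  32 > parent 25 at index 0, swap → [32, 21, 25, 4, 7, -6, 3]
extract-max → returns 32:
  remove root 32; move last element 3 to root → [3, 21, 25, 4, 7, -6]
  3 vs larger child 25 at index 2, swap → [25, 21, 3, 4, 7, -6]
insert 0:
  append 0 at index 6 → [25, 21, 3, 4, 7, -6, 0] (no swap needed)
extract-max → returns 25:
  remove root 25; move last element 0 to root → [0, 21, 3, 4, 7, -6]
  0 vs larger child 21 at index 1, swap → [21, 0, 3, 4, 7, -6]
  0 vs larger child 7 at index 4, swap → [21, 7, 3, 4, 0, -6]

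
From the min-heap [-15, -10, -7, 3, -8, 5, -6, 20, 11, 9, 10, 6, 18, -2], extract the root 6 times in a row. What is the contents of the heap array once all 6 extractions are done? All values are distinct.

[3, 9, 5, 11, 18, 10, 6, 20]

extract-min #1 returns -15:
  remove root -15; move last element -2 to root → [-2, -10, -7, 3, -8, 5, -6, 20, 11, 9, 10, 6, 18]
  -2 vs smaller child -10 at index 1, swap → [-10, -2, -7, 3, -8, 5, -6, 20, 11, 9, 10, 6, 18]
  -2 vs smaller child -8 at index 4, swap → [-10, -8, -7, 3, -2, 5, -6, 20, 11, 9, 10, 6, 18]
extract-min #2 returns -10:
  remove root -10; move last element 18 to root → [18, -8, -7, 3, -2, 5, -6, 20, 11, 9, 10, 6]
  18 vs smaller child -8 at index 1, swap → [-8, 18, -7, 3, -2, 5, -6, 20, 11, 9, 10, 6]
  18 vs smaller child -2 at index 4, swap → [-8, -2, -7, 3, 18, 5, -6, 20, 11, 9, 10, 6]
  18 vs smaller child 9 at index 9, swap → [-8, -2, -7, 3, 9, 5, -6, 20, 11, 18, 10, 6]
extract-min #3 returns -8:
  remove root -8; move last element 6 to root → [6, -2, -7, 3, 9, 5, -6, 20, 11, 18, 10]
  6 vs smaller child -7 at index 2, swap → [-7, -2, 6, 3, 9, 5, -6, 20, 11, 18, 10]
  6 vs smaller child -6 at index 6, swap → [-7, -2, -6, 3, 9, 5, 6, 20, 11, 18, 10]
extract-min #4 returns -7:
  remove root -7; move last element 10 to root → [10, -2, -6, 3, 9, 5, 6, 20, 11, 18]
  10 vs smaller child -6 at index 2, swap → [-6, -2, 10, 3, 9, 5, 6, 20, 11, 18]
  10 vs smaller child 5 at index 5, swap → [-6, -2, 5, 3, 9, 10, 6, 20, 11, 18]
extract-min #5 returns -6:
  remove root -6; move last element 18 to root → [18, -2, 5, 3, 9, 10, 6, 20, 11]
  18 vs smaller child -2 at index 1, swap → [-2, 18, 5, 3, 9, 10, 6, 20, 11]
  18 vs smaller child 3 at index 3, swap → [-2, 3, 5, 18, 9, 10, 6, 20, 11]
  18 vs smaller child 11 at index 8, swap → [-2, 3, 5, 11, 9, 10, 6, 20, 18]
extract-min #6 returns -2:
  remove root -2; move last element 18 to root → [18, 3, 5, 11, 9, 10, 6, 20]
  18 vs smaller child 3 at index 1, swap → [3, 18, 5, 11, 9, 10, 6, 20]
  18 vs smaller child 9 at index 4, swap → [3, 9, 5, 11, 18, 10, 6, 20]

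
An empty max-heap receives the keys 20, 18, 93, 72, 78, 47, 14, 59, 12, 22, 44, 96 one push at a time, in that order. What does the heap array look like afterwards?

[96, 78, 93, 59, 72, 47, 14, 18, 12, 22, 44, 20]

Insert 20:
  append 20 at index 0 → [20] (no swap needed)
Insert 18:
  append 18 at index 1 → [20, 18] (no swap needed)
Insert 93:
  append 93 at index 2 → [20, 18, 93]
  93 > parent 20 at index 0, swap → [93, 18, 20]
Insert 72:
  append 72 at index 3 → [93, 18, 20, 72]
  72 > parent 18 at index 1, swap → [93, 72, 20, 18]
Insert 78:
  append 78 at index 4 → [93, 72, 20, 18, 78]
  78 > parent 72 at index 1, swap → [93, 78, 20, 18, 72]
Insert 47:
  append 47 at index 5 → [93, 78, 20, 18, 72, 47]
  47 > parent 20 at index 2, swap → [93, 78, 47, 18, 72, 20]
Insert 14:
  append 14 at index 6 → [93, 78, 47, 18, 72, 20, 14] (no swap needed)
Insert 59:
  append 59 at index 7 → [93, 78, 47, 18, 72, 20, 14, 59]
  59 > parent 18 at index 3, swap → [93, 78, 47, 59, 72, 20, 14, 18]
Insert 12:
  append 12 at index 8 → [93, 78, 47, 59, 72, 20, 14, 18, 12] (no swap needed)
Insert 22:
  append 22 at index 9 → [93, 78, 47, 59, 72, 20, 14, 18, 12, 22] (no swap needed)
Insert 44:
  append 44 at index 10 → [93, 78, 47, 59, 72, 20, 14, 18, 12, 22, 44] (no swap needed)
Insert 96:
  append 96 at index 11 → [93, 78, 47, 59, 72, 20, 14, 18, 12, 22, 44, 96]
  96 > parent 20 at index 5, swap → [93, 78, 47, 59, 72, 96, 14, 18, 12, 22, 44, 20]
  96 > parent 47 at index 2, swap → [93, 78, 96, 59, 72, 47, 14, 18, 12, 22, 44, 20]
  96 > parent 93 at index 0, swap → [96, 78, 93, 59, 72, 47, 14, 18, 12, 22, 44, 20]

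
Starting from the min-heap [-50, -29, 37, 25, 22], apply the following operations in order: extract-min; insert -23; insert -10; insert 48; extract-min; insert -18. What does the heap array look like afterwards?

extract-min → returns -50:
  remove root -50; move last element 22 to root → [22, -29, 37, 25]
  22 vs smaller child -29 at index 1, swap → [-29, 22, 37, 25]
insert -23:
  append -23 at index 4 → [-29, 22, 37, 25, -23]
  -23 < parent 22 at index 1, swap → [-29, -23, 37, 25, 22]
insert -10:
  append -10 at index 5 → [-29, -23, 37, 25, 22, -10]
  -10 < parent 37 at index 2, swap → [-29, -23, -10, 25, 22, 37]
insert 48:
  append 48 at index 6 → [-29, -23, -10, 25, 22, 37, 48] (no swap needed)
extract-min → returns -29:
  remove root -29; move last element 48 to root → [48, -23, -10, 25, 22, 37]
  48 vs smaller child -23 at index 1, swap → [-23, 48, -10, 25, 22, 37]
  48 vs smaller child 22 at index 4, swap → [-23, 22, -10, 25, 48, 37]
insert -18:
  append -18 at index 6 → [-23, 22, -10, 25, 48, 37, -18]
  -18 < parent -10 at index 2, swap → [-23, 22, -18, 25, 48, 37, -10]

[-23, 22, -18, 25, 48, 37, -10]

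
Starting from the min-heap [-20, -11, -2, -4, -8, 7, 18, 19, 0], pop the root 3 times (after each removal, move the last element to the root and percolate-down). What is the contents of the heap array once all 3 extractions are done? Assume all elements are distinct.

[-4, 0, -2, 19, 18, 7]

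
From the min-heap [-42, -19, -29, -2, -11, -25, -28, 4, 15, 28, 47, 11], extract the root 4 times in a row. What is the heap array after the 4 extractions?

extract-min #1 returns -42:
  remove root -42; move last element 11 to root → [11, -19, -29, -2, -11, -25, -28, 4, 15, 28, 47]
  11 vs smaller child -29 at index 2, swap → [-29, -19, 11, -2, -11, -25, -28, 4, 15, 28, 47]
  11 vs smaller child -28 at index 6, swap → [-29, -19, -28, -2, -11, -25, 11, 4, 15, 28, 47]
extract-min #2 returns -29:
  remove root -29; move last element 47 to root → [47, -19, -28, -2, -11, -25, 11, 4, 15, 28]
  47 vs smaller child -28 at index 2, swap → [-28, -19, 47, -2, -11, -25, 11, 4, 15, 28]
  47 vs smaller child -25 at index 5, swap → [-28, -19, -25, -2, -11, 47, 11, 4, 15, 28]
extract-min #3 returns -28:
  remove root -28; move last element 28 to root → [28, -19, -25, -2, -11, 47, 11, 4, 15]
  28 vs smaller child -25 at index 2, swap → [-25, -19, 28, -2, -11, 47, 11, 4, 15]
  28 vs smaller child 11 at index 6, swap → [-25, -19, 11, -2, -11, 47, 28, 4, 15]
extract-min #4 returns -25:
  remove root -25; move last element 15 to root → [15, -19, 11, -2, -11, 47, 28, 4]
  15 vs smaller child -19 at index 1, swap → [-19, 15, 11, -2, -11, 47, 28, 4]
  15 vs smaller child -11 at index 4, swap → [-19, -11, 11, -2, 15, 47, 28, 4]

[-19, -11, 11, -2, 15, 47, 28, 4]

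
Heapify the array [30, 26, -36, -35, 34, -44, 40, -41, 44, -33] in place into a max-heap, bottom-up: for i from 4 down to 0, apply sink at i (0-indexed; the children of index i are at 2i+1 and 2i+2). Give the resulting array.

[44, 34, 40, 26, 30, -44, -36, -41, -35, -33]

sift down from index 4: already satisfies heap property
sift down from index 3:
  -35 vs larger child 44 at index 8, swap → [30, 26, -36, 44, 34, -44, 40, -41, -35, -33]
sift down from index 2:
  -36 vs larger child 40 at index 6, swap → [30, 26, 40, 44, 34, -44, -36, -41, -35, -33]
sift down from index 1:
  26 vs larger child 44 at index 3, swap → [30, 44, 40, 26, 34, -44, -36, -41, -35, -33]
sift down from index 0:
  30 vs larger child 44 at index 1, swap → [44, 30, 40, 26, 34, -44, -36, -41, -35, -33]
  30 vs larger child 34 at index 4, swap → [44, 34, 40, 26, 30, -44, -36, -41, -35, -33]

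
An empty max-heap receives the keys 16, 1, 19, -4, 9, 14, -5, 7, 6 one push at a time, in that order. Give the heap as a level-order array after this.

Insert 16:
  append 16 at index 0 → [16] (no swap needed)
Insert 1:
  append 1 at index 1 → [16, 1] (no swap needed)
Insert 19:
  append 19 at index 2 → [16, 1, 19]
  19 > parent 16 at index 0, swap → [19, 1, 16]
Insert -4:
  append -4 at index 3 → [19, 1, 16, -4] (no swap needed)
Insert 9:
  append 9 at index 4 → [19, 1, 16, -4, 9]
  9 > parent 1 at index 1, swap → [19, 9, 16, -4, 1]
Insert 14:
  append 14 at index 5 → [19, 9, 16, -4, 1, 14] (no swap needed)
Insert -5:
  append -5 at index 6 → [19, 9, 16, -4, 1, 14, -5] (no swap needed)
Insert 7:
  append 7 at index 7 → [19, 9, 16, -4, 1, 14, -5, 7]
  7 > parent -4 at index 3, swap → [19, 9, 16, 7, 1, 14, -5, -4]
Insert 6:
  append 6 at index 8 → [19, 9, 16, 7, 1, 14, -5, -4, 6] (no swap needed)

[19, 9, 16, 7, 1, 14, -5, -4, 6]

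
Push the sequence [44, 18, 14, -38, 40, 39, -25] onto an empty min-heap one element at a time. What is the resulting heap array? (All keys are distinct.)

[-38, 14, -25, 44, 40, 39, 18]

Insert 44:
  append 44 at index 0 → [44] (no swap needed)
Insert 18:
  append 18 at index 1 → [44, 18]
  18 < parent 44 at index 0, swap → [18, 44]
Insert 14:
  append 14 at index 2 → [18, 44, 14]
  14 < parent 18 at index 0, swap → [14, 44, 18]
Insert -38:
  append -38 at index 3 → [14, 44, 18, -38]
  -38 < parent 44 at index 1, swap → [14, -38, 18, 44]
  -38 < parent 14 at index 0, swap → [-38, 14, 18, 44]
Insert 40:
  append 40 at index 4 → [-38, 14, 18, 44, 40] (no swap needed)
Insert 39:
  append 39 at index 5 → [-38, 14, 18, 44, 40, 39] (no swap needed)
Insert -25:
  append -25 at index 6 → [-38, 14, 18, 44, 40, 39, -25]
  -25 < parent 18 at index 2, swap → [-38, 14, -25, 44, 40, 39, 18]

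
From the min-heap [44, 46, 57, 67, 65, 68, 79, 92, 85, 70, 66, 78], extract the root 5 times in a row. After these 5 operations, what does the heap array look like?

[67, 70, 68, 85, 92, 78, 79]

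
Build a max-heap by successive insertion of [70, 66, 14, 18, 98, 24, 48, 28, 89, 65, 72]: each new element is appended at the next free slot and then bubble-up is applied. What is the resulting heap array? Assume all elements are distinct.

[98, 89, 48, 70, 72, 14, 24, 18, 28, 65, 66]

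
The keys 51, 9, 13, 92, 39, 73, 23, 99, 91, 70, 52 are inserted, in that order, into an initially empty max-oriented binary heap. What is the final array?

Insert 51:
  append 51 at index 0 → [51] (no swap needed)
Insert 9:
  append 9 at index 1 → [51, 9] (no swap needed)
Insert 13:
  append 13 at index 2 → [51, 9, 13] (no swap needed)
Insert 92:
  append 92 at index 3 → [51, 9, 13, 92]
  92 > parent 9 at index 1, swap → [51, 92, 13, 9]
  92 > parent 51 at index 0, swap → [92, 51, 13, 9]
Insert 39:
  append 39 at index 4 → [92, 51, 13, 9, 39] (no swap needed)
Insert 73:
  append 73 at index 5 → [92, 51, 13, 9, 39, 73]
  73 > parent 13 at index 2, swap → [92, 51, 73, 9, 39, 13]
Insert 23:
  append 23 at index 6 → [92, 51, 73, 9, 39, 13, 23] (no swap needed)
Insert 99:
  append 99 at index 7 → [92, 51, 73, 9, 39, 13, 23, 99]
  99 > parent 9 at index 3, swap → [92, 51, 73, 99, 39, 13, 23, 9]
  99 > parent 51 at index 1, swap → [92, 99, 73, 51, 39, 13, 23, 9]
  99 > parent 92 at index 0, swap → [99, 92, 73, 51, 39, 13, 23, 9]
Insert 91:
  append 91 at index 8 → [99, 92, 73, 51, 39, 13, 23, 9, 91]
  91 > parent 51 at index 3, swap → [99, 92, 73, 91, 39, 13, 23, 9, 51]
Insert 70:
  append 70 at index 9 → [99, 92, 73, 91, 39, 13, 23, 9, 51, 70]
  70 > parent 39 at index 4, swap → [99, 92, 73, 91, 70, 13, 23, 9, 51, 39]
Insert 52:
  append 52 at index 10 → [99, 92, 73, 91, 70, 13, 23, 9, 51, 39, 52] (no swap needed)

[99, 92, 73, 91, 70, 13, 23, 9, 51, 39, 52]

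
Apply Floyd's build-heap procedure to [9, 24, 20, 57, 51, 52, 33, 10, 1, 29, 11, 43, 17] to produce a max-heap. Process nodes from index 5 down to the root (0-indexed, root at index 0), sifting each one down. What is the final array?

[57, 51, 52, 24, 29, 43, 33, 10, 1, 9, 11, 20, 17]

sift down from index 5: already satisfies heap property
sift down from index 4: already satisfies heap property
sift down from index 3: already satisfies heap property
sift down from index 2:
  20 vs larger child 52 at index 5, swap → [9, 24, 52, 57, 51, 20, 33, 10, 1, 29, 11, 43, 17]
  20 vs larger child 43 at index 11, swap → [9, 24, 52, 57, 51, 43, 33, 10, 1, 29, 11, 20, 17]
sift down from index 1:
  24 vs larger child 57 at index 3, swap → [9, 57, 52, 24, 51, 43, 33, 10, 1, 29, 11, 20, 17]
sift down from index 0:
  9 vs larger child 57 at index 1, swap → [57, 9, 52, 24, 51, 43, 33, 10, 1, 29, 11, 20, 17]
  9 vs larger child 51 at index 4, swap → [57, 51, 52, 24, 9, 43, 33, 10, 1, 29, 11, 20, 17]
  9 vs larger child 29 at index 9, swap → [57, 51, 52, 24, 29, 43, 33, 10, 1, 9, 11, 20, 17]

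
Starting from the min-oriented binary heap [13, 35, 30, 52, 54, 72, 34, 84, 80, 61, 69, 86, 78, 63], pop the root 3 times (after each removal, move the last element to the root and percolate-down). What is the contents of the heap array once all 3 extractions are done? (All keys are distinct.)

[35, 52, 63, 80, 54, 72, 78, 84, 86, 61, 69]

extract-min #1 returns 13:
  remove root 13; move last element 63 to root → [63, 35, 30, 52, 54, 72, 34, 84, 80, 61, 69, 86, 78]
  63 vs smaller child 30 at index 2, swap → [30, 35, 63, 52, 54, 72, 34, 84, 80, 61, 69, 86, 78]
  63 vs smaller child 34 at index 6, swap → [30, 35, 34, 52, 54, 72, 63, 84, 80, 61, 69, 86, 78]
extract-min #2 returns 30:
  remove root 30; move last element 78 to root → [78, 35, 34, 52, 54, 72, 63, 84, 80, 61, 69, 86]
  78 vs smaller child 34 at index 2, swap → [34, 35, 78, 52, 54, 72, 63, 84, 80, 61, 69, 86]
  78 vs smaller child 63 at index 6, swap → [34, 35, 63, 52, 54, 72, 78, 84, 80, 61, 69, 86]
extract-min #3 returns 34:
  remove root 34; move last element 86 to root → [86, 35, 63, 52, 54, 72, 78, 84, 80, 61, 69]
  86 vs smaller child 35 at index 1, swap → [35, 86, 63, 52, 54, 72, 78, 84, 80, 61, 69]
  86 vs smaller child 52 at index 3, swap → [35, 52, 63, 86, 54, 72, 78, 84, 80, 61, 69]
  86 vs smaller child 80 at index 8, swap → [35, 52, 63, 80, 54, 72, 78, 84, 86, 61, 69]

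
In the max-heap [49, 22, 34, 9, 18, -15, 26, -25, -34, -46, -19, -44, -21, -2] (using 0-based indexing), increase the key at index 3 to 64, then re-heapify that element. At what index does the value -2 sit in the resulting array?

set index 3 from 9 to 64 → [49, 22, 34, 64, 18, -15, 26, -25, -34, -46, -19, -44, -21, -2]
64 > parent 22 at index 1, swap → [49, 64, 34, 22, 18, -15, 26, -25, -34, -46, -19, -44, -21, -2]
64 > parent 49 at index 0, swap → [64, 49, 34, 22, 18, -15, 26, -25, -34, -46, -19, -44, -21, -2]
resulting array: [64, 49, 34, 22, 18, -15, 26, -25, -34, -46, -19, -44, -21, -2]

13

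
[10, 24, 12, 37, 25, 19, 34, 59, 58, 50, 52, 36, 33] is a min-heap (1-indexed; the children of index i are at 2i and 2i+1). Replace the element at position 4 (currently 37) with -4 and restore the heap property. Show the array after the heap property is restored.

[-4, 10, 12, 24, 25, 19, 34, 59, 58, 50, 52, 36, 33]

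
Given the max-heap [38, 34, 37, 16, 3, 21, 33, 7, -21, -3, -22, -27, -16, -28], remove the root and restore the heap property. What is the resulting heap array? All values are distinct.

remove root 38; move last element -28 to root → [-28, 34, 37, 16, 3, 21, 33, 7, -21, -3, -22, -27, -16]
-28 vs larger child 37 at index 2, swap → [37, 34, -28, 16, 3, 21, 33, 7, -21, -3, -22, -27, -16]
-28 vs larger child 33 at index 6, swap → [37, 34, 33, 16, 3, 21, -28, 7, -21, -3, -22, -27, -16]

[37, 34, 33, 16, 3, 21, -28, 7, -21, -3, -22, -27, -16]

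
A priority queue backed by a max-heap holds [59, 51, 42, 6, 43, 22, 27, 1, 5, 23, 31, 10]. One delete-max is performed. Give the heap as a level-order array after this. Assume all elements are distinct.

remove root 59; move last element 10 to root → [10, 51, 42, 6, 43, 22, 27, 1, 5, 23, 31]
10 vs larger child 51 at index 1, swap → [51, 10, 42, 6, 43, 22, 27, 1, 5, 23, 31]
10 vs larger child 43 at index 4, swap → [51, 43, 42, 6, 10, 22, 27, 1, 5, 23, 31]
10 vs larger child 31 at index 10, swap → [51, 43, 42, 6, 31, 22, 27, 1, 5, 23, 10]

[51, 43, 42, 6, 31, 22, 27, 1, 5, 23, 10]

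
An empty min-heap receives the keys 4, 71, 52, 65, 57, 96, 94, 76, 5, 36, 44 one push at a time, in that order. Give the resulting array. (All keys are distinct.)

Insert 4:
  append 4 at index 0 → [4] (no swap needed)
Insert 71:
  append 71 at index 1 → [4, 71] (no swap needed)
Insert 52:
  append 52 at index 2 → [4, 71, 52] (no swap needed)
Insert 65:
  append 65 at index 3 → [4, 71, 52, 65]
  65 < parent 71 at index 1, swap → [4, 65, 52, 71]
Insert 57:
  append 57 at index 4 → [4, 65, 52, 71, 57]
  57 < parent 65 at index 1, swap → [4, 57, 52, 71, 65]
Insert 96:
  append 96 at index 5 → [4, 57, 52, 71, 65, 96] (no swap needed)
Insert 94:
  append 94 at index 6 → [4, 57, 52, 71, 65, 96, 94] (no swap needed)
Insert 76:
  append 76 at index 7 → [4, 57, 52, 71, 65, 96, 94, 76] (no swap needed)
Insert 5:
  append 5 at index 8 → [4, 57, 52, 71, 65, 96, 94, 76, 5]
  5 < parent 71 at index 3, swap → [4, 57, 52, 5, 65, 96, 94, 76, 71]
  5 < parent 57 at index 1, swap → [4, 5, 52, 57, 65, 96, 94, 76, 71]
Insert 36:
  append 36 at index 9 → [4, 5, 52, 57, 65, 96, 94, 76, 71, 36]
  36 < parent 65 at index 4, swap → [4, 5, 52, 57, 36, 96, 94, 76, 71, 65]
Insert 44:
  append 44 at index 10 → [4, 5, 52, 57, 36, 96, 94, 76, 71, 65, 44] (no swap needed)

[4, 5, 52, 57, 36, 96, 94, 76, 71, 65, 44]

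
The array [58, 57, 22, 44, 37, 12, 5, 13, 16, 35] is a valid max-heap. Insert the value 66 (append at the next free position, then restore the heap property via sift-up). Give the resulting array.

[66, 58, 22, 44, 57, 12, 5, 13, 16, 35, 37]

append 66 at index 10 → [58, 57, 22, 44, 37, 12, 5, 13, 16, 35, 66]
66 > parent 37 at index 4, swap → [58, 57, 22, 44, 66, 12, 5, 13, 16, 35, 37]
66 > parent 57 at index 1, swap → [58, 66, 22, 44, 57, 12, 5, 13, 16, 35, 37]
66 > parent 58 at index 0, swap → [66, 58, 22, 44, 57, 12, 5, 13, 16, 35, 37]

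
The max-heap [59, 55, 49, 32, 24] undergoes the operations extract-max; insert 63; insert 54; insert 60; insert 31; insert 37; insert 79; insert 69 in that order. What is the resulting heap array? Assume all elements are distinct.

[79, 69, 60, 37, 63, 49, 54, 24, 31, 32, 55]

extract-max → returns 59:
  remove root 59; move last element 24 to root → [24, 55, 49, 32]
  24 vs larger child 55 at index 1, swap → [55, 24, 49, 32]
  24 vs only child 32 at index 3, swap → [55, 32, 49, 24]
insert 63:
  append 63 at index 4 → [55, 32, 49, 24, 63]
  63 > parent 32 at index 1, swap → [55, 63, 49, 24, 32]
  63 > parent 55 at index 0, swap → [63, 55, 49, 24, 32]
insert 54:
  append 54 at index 5 → [63, 55, 49, 24, 32, 54]
  54 > parent 49 at index 2, swap → [63, 55, 54, 24, 32, 49]
insert 60:
  append 60 at index 6 → [63, 55, 54, 24, 32, 49, 60]
  60 > parent 54 at index 2, swap → [63, 55, 60, 24, 32, 49, 54]
insert 31:
  append 31 at index 7 → [63, 55, 60, 24, 32, 49, 54, 31]
  31 > parent 24 at index 3, swap → [63, 55, 60, 31, 32, 49, 54, 24]
insert 37:
  append 37 at index 8 → [63, 55, 60, 31, 32, 49, 54, 24, 37]
  37 > parent 31 at index 3, swap → [63, 55, 60, 37, 32, 49, 54, 24, 31]
insert 79:
  append 79 at index 9 → [63, 55, 60, 37, 32, 49, 54, 24, 31, 79]
  79 > parent 32 at index 4, swap → [63, 55, 60, 37, 79, 49, 54, 24, 31, 32]
  79 > parent 55 at index 1, swap → [63, 79, 60, 37, 55, 49, 54, 24, 31, 32]
  79 > parent 63 at index 0, swap → [79, 63, 60, 37, 55, 49, 54, 24, 31, 32]
insert 69:
  append 69 at index 10 → [79, 63, 60, 37, 55, 49, 54, 24, 31, 32, 69]
  69 > parent 55 at index 4, swap → [79, 63, 60, 37, 69, 49, 54, 24, 31, 32, 55]
  69 > parent 63 at index 1, swap → [79, 69, 60, 37, 63, 49, 54, 24, 31, 32, 55]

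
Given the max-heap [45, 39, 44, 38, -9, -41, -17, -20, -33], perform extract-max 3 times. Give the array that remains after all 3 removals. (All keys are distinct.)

[38, -9, -17, -20, -33, -41]

extract-max #1 returns 45:
  remove root 45; move last element -33 to root → [-33, 39, 44, 38, -9, -41, -17, -20]
  -33 vs larger child 44 at index 2, swap → [44, 39, -33, 38, -9, -41, -17, -20]
  -33 vs larger child -17 at index 6, swap → [44, 39, -17, 38, -9, -41, -33, -20]
extract-max #2 returns 44:
  remove root 44; move last element -20 to root → [-20, 39, -17, 38, -9, -41, -33]
  -20 vs larger child 39 at index 1, swap → [39, -20, -17, 38, -9, -41, -33]
  -20 vs larger child 38 at index 3, swap → [39, 38, -17, -20, -9, -41, -33]
extract-max #3 returns 39:
  remove root 39; move last element -33 to root → [-33, 38, -17, -20, -9, -41]
  -33 vs larger child 38 at index 1, swap → [38, -33, -17, -20, -9, -41]
  -33 vs larger child -9 at index 4, swap → [38, -9, -17, -20, -33, -41]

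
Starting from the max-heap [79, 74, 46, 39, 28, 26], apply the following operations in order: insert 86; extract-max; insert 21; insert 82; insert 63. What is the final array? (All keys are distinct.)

insert 86:
  append 86 at index 6 → [79, 74, 46, 39, 28, 26, 86]
  86 > parent 46 at index 2, swap → [79, 74, 86, 39, 28, 26, 46]
  86 > parent 79 at index 0, swap → [86, 74, 79, 39, 28, 26, 46]
extract-max → returns 86:
  remove root 86; move last element 46 to root → [46, 74, 79, 39, 28, 26]
  46 vs larger child 79 at index 2, swap → [79, 74, 46, 39, 28, 26]
insert 21:
  append 21 at index 6 → [79, 74, 46, 39, 28, 26, 21] (no swap needed)
insert 82:
  append 82 at index 7 → [79, 74, 46, 39, 28, 26, 21, 82]
  82 > parent 39 at index 3, swap → [79, 74, 46, 82, 28, 26, 21, 39]
  82 > parent 74 at index 1, swap → [79, 82, 46, 74, 28, 26, 21, 39]
  82 > parent 79 at index 0, swap → [82, 79, 46, 74, 28, 26, 21, 39]
insert 63:
  append 63 at index 8 → [82, 79, 46, 74, 28, 26, 21, 39, 63] (no swap needed)

[82, 79, 46, 74, 28, 26, 21, 39, 63]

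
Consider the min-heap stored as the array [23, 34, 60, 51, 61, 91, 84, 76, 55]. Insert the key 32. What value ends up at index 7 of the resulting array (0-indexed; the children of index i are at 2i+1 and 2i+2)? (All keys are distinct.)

76

append 32 at index 9 → [23, 34, 60, 51, 61, 91, 84, 76, 55, 32]
32 < parent 61 at index 4, swap → [23, 34, 60, 51, 32, 91, 84, 76, 55, 61]
32 < parent 34 at index 1, swap → [23, 32, 60, 51, 34, 91, 84, 76, 55, 61]
resulting array: [23, 32, 60, 51, 34, 91, 84, 76, 55, 61]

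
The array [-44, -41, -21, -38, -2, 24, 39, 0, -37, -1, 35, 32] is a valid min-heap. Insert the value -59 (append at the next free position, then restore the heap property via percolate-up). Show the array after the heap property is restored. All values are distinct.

[-59, -41, -44, -38, -2, -21, 39, 0, -37, -1, 35, 32, 24]

append -59 at index 12 → [-44, -41, -21, -38, -2, 24, 39, 0, -37, -1, 35, 32, -59]
-59 < parent 24 at index 5, swap → [-44, -41, -21, -38, -2, -59, 39, 0, -37, -1, 35, 32, 24]
-59 < parent -21 at index 2, swap → [-44, -41, -59, -38, -2, -21, 39, 0, -37, -1, 35, 32, 24]
-59 < parent -44 at index 0, swap → [-59, -41, -44, -38, -2, -21, 39, 0, -37, -1, 35, 32, 24]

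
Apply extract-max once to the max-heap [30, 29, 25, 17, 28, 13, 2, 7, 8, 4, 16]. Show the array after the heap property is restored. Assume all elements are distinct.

[29, 28, 25, 17, 16, 13, 2, 7, 8, 4]

remove root 30; move last element 16 to root → [16, 29, 25, 17, 28, 13, 2, 7, 8, 4]
16 vs larger child 29 at index 1, swap → [29, 16, 25, 17, 28, 13, 2, 7, 8, 4]
16 vs larger child 28 at index 4, swap → [29, 28, 25, 17, 16, 13, 2, 7, 8, 4]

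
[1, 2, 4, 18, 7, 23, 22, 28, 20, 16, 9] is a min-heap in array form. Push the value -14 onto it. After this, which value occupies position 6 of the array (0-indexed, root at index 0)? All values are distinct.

append -14 at index 11 → [1, 2, 4, 18, 7, 23, 22, 28, 20, 16, 9, -14]
-14 < parent 23 at index 5, swap → [1, 2, 4, 18, 7, -14, 22, 28, 20, 16, 9, 23]
-14 < parent 4 at index 2, swap → [1, 2, -14, 18, 7, 4, 22, 28, 20, 16, 9, 23]
-14 < parent 1 at index 0, swap → [-14, 2, 1, 18, 7, 4, 22, 28, 20, 16, 9, 23]
resulting array: [-14, 2, 1, 18, 7, 4, 22, 28, 20, 16, 9, 23]

22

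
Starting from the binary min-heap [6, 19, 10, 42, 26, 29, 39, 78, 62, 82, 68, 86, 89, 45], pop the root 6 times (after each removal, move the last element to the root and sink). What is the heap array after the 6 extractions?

[42, 62, 45, 78, 68, 82, 89, 86]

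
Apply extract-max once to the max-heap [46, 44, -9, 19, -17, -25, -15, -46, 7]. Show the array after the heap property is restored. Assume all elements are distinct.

[44, 19, -9, 7, -17, -25, -15, -46]

remove root 46; move last element 7 to root → [7, 44, -9, 19, -17, -25, -15, -46]
7 vs larger child 44 at index 1, swap → [44, 7, -9, 19, -17, -25, -15, -46]
7 vs larger child 19 at index 3, swap → [44, 19, -9, 7, -17, -25, -15, -46]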